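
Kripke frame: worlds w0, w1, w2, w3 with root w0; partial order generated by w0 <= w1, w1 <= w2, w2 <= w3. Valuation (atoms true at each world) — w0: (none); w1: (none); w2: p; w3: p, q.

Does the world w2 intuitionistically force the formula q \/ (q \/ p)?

Yes

w2 ||- q \/ (q \/ p) via the disjunct q \/ p.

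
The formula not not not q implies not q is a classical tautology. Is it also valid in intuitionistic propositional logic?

This is triple-negation reduction, which is intuitionistically derivable.
Assume not not not q and suppose q. Then not not q (double-negation introduction), contradicting not not not q. So not q.

Yes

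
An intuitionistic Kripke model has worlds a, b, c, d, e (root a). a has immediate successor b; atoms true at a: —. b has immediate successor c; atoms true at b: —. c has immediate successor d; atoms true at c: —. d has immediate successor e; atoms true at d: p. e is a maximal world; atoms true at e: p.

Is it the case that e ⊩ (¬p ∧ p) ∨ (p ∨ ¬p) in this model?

Yes

e ⊩ (¬p ∧ p) ∨ (p ∨ ¬p) via the disjunct p ∨ ¬p.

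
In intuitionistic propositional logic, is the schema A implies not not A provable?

Yes

This is double-negation introduction, which is intuitionistically derivable.
If a world forces A then every accessible world forces A (persistence), so none forces not A; hence not not A.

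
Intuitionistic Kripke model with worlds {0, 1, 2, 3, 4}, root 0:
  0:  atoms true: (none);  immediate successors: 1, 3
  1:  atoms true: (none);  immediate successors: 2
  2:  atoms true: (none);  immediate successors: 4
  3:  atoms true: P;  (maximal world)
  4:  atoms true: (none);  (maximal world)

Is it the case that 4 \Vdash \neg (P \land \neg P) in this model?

4 \Vdash \neg (P \land \neg P): no world accessible from 4 forces P \land \neg P.

Yes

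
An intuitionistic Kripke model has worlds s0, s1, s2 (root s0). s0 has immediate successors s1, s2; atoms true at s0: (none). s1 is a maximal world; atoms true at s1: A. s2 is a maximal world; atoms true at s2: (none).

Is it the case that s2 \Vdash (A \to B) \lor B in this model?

Yes

s2 \Vdash (A \to B) \lor B via the disjunct A \to B.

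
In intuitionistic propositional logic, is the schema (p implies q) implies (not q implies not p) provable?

Yes

This is the forward direction of contraposition, which is intuitionistically derivable.
Assume p implies q and not q. If p held then q would follow, contradicting not q; so not p.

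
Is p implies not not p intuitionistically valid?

Yes

This is double-negation introduction, which is intuitionistically derivable.
If a world forces p then every accessible world forces p (persistence), so none forces not p; hence not not p.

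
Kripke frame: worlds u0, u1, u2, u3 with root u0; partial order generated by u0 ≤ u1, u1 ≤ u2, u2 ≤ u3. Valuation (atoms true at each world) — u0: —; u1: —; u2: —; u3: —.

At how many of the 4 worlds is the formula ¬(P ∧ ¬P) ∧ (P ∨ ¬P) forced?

4

u0: forces it.
u1: forces it.
u2: forces it.
u3: forces it.
Worlds forcing the formula: {u0, u1, u2, u3}.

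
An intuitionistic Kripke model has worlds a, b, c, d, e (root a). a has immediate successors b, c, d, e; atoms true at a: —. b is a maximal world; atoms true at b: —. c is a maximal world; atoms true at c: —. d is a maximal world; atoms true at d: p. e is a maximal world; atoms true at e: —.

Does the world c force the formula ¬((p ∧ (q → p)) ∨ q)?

c ⊩ ¬((p ∧ (q → p)) ∨ q): no world accessible from c forces (p ∧ (q → p)) ∨ q.

Yes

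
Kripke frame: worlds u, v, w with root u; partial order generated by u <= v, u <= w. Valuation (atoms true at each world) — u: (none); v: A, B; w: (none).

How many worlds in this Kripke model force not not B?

u: does not force it — u does not force not not B since w is accessible from u and w forces not B.
v: forces it.
w: does not force it — w does not force not not B since w is accessible from w and w forces not B.
Worlds forcing the formula: {v}.

1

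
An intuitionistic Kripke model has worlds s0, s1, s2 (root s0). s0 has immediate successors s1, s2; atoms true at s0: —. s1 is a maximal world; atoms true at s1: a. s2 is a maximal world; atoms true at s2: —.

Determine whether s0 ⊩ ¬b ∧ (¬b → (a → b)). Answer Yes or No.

No

s0 ⊮ ¬b ∧ (¬b → (a → b)) since s0 fails ¬b → (a → b).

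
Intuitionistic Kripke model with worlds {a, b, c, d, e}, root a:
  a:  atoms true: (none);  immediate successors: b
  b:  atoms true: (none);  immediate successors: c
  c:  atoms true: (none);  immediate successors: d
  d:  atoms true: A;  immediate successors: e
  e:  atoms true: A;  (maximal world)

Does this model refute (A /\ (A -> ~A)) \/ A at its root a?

Yes

a ||-/- (A /\ (A -> ~A)) \/ A: neither disjunct is forced at a.
a ||-/- A /\ (A -> ~A) since a fails A.
So the root a does not force (A /\ (A -> ~A)) \/ A; the model is a countermodel.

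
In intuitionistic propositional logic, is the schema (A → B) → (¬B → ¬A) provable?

This is the forward direction of contraposition, which is intuitionistically derivable.
Assume A → B and ¬B. If A held then B would follow, contradicting ¬B; so ¬A.

Yes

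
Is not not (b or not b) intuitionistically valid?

Yes

This is the double negation of excluded middle, which is intuitionistically derivable.
Assuming not (b or not b): from b we'd get b or not b, so not b; but then b or not b again — contradiction. Hence not not (b or not b).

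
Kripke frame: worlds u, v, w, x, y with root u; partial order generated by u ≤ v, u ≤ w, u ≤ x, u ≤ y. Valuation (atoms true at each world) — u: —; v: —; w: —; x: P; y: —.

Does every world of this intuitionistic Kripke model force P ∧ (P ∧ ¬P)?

Not every world: u ⊮ P ∧ (P ∧ ¬P).
u ⊮ P ∧ (P ∧ ¬P) since u fails P.

No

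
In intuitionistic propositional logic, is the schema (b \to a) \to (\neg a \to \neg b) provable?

This is the forward direction of contraposition, which is intuitionistically derivable.
Assume b \to a and \neg a. If b held then a would follow, contradicting \neg a; so \neg b.

Yes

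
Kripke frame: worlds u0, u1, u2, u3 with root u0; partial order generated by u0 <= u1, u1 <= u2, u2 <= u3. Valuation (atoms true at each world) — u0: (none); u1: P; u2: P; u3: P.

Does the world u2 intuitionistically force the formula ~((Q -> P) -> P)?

No

u2 ||-/- ~((Q -> P) -> P) since u2 is accessible from u2 and u2 ||- (Q -> P) -> P.
u2 ||- (Q -> P) -> P: every world accessible from u2 that forces Q -> P (namely u2, u3) also forces P.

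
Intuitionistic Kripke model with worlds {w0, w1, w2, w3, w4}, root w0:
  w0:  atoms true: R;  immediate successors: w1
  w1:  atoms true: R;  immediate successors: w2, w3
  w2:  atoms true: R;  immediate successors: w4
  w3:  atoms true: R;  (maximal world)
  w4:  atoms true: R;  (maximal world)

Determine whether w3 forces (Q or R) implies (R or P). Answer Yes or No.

w3 forces (Q or R) implies (R or P): every world accessible from w3 that forces Q or R (namely w3) also forces R or P.

Yes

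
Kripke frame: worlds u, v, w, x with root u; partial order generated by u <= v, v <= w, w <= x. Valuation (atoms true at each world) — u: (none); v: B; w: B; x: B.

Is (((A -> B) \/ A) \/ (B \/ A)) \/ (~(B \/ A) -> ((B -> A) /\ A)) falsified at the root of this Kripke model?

u ||- (((A -> B) \/ A) \/ (B \/ A)) \/ (~(B \/ A) -> ((B -> A) /\ A)) via the disjunct ((A -> B) \/ A) \/ (B \/ A).
So the root u forces (((A -> B) \/ A) \/ (B \/ A)) \/ (~(B \/ A) -> ((B -> A) /\ A)); the model is not a countermodel.

No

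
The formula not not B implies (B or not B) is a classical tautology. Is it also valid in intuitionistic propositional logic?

This is a variant of double-negation elimination (deriving excluded middle from double negation), which is not intuitionistically valid.
A Kripke countermodel: worlds u0, u1; order generated by u0 <= u1; atoms true at each world — u0:{}; u1:{B}.
u0 does not force not not B implies (B or not B): already at u0 itself, u0 forces not not B but u0 does not force B or not B.
u0 does not force B or not B: neither disjunct is forced at u0.
u0 lacks atom B, so u0 does not force B.
So the root u0 does not force the formula.

No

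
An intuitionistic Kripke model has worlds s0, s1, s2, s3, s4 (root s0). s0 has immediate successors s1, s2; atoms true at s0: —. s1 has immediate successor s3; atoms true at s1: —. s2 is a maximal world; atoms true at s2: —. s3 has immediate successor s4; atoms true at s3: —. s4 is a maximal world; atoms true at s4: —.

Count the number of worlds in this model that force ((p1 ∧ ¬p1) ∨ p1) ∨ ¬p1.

5

s0: forces it.
s1: forces it.
s2: forces it.
s3: forces it.
s4: forces it.
Worlds forcing the formula: {s0, s1, s2, s3, s4}.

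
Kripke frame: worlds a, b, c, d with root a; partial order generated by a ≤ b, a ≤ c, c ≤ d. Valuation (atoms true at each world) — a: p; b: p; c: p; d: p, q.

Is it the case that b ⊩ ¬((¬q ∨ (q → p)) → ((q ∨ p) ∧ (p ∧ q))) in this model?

Yes

b ⊩ ¬((¬q ∨ (q → p)) → ((q ∨ p) ∧ (p ∧ q))): no world accessible from b forces (¬q ∨ (q → p)) → ((q ∨ p) ∧ (p ∧ q)).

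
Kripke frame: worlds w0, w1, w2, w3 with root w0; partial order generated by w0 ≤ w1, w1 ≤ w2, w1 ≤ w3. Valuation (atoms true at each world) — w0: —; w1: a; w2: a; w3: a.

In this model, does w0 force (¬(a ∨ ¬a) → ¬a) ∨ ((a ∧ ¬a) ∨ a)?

w0 ⊩ (¬(a ∨ ¬a) → ¬a) ∨ ((a ∧ ¬a) ∨ a) via the disjunct ¬(a ∨ ¬a) → ¬a.

Yes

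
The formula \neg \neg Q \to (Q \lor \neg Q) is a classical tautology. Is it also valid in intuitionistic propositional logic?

This is a variant of double-negation elimination (deriving excluded middle from double negation), which is not intuitionistically valid.
A Kripke countermodel: worlds u0, u1; order generated by u0 \le u1; atoms true at each world — u0:{}; u1:{Q}.
u0 \nVdash \neg \neg Q \to (Q \lor \neg Q): already at u0 itself, u0 \Vdash \neg \neg Q but u0 \nVdash Q \lor \neg Q.
u0 \nVdash Q \lor \neg Q: neither disjunct is forced at u0.
u0 lacks atom Q, so u0 \nVdash Q.
So the root u0 does not force the formula.

No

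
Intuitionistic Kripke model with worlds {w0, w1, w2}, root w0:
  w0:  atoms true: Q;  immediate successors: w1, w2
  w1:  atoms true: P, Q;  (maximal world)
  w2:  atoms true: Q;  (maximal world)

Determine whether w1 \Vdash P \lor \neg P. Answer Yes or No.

Yes

w1 \Vdash P \lor \neg P via the disjunct P.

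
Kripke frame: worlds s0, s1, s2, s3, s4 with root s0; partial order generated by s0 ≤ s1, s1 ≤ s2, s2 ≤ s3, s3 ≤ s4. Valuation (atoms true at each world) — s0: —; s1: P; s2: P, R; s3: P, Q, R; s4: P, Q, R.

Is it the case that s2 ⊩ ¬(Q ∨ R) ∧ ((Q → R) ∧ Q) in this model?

s2 ⊮ ¬(Q ∨ R) ∧ ((Q → R) ∧ Q) since s2 fails ¬(Q ∨ R).

No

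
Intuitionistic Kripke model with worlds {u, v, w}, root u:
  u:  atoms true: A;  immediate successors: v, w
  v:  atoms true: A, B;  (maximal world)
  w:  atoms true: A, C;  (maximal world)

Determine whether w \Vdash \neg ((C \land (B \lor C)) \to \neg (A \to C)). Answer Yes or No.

w \Vdash \neg ((C \land (B \lor C)) \to \neg (A \to C)): no world accessible from w forces (C \land (B \lor C)) \to \neg (A \to C).

Yes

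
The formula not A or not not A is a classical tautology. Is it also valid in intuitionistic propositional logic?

This is the weak law of excluded middle, which is not intuitionistically valid.
A Kripke countermodel: worlds u0, u1, u2; order generated by u0 <= u1, u0 <= u2; atoms true at each world — u0:{}; u1:{A}; u2:{}.
u0 does not force not A or not not A: neither disjunct is forced at u0.
u0 does not force not A since u1 is accessible from u0 and u1 forces A.
So the root u0 does not force the formula.

No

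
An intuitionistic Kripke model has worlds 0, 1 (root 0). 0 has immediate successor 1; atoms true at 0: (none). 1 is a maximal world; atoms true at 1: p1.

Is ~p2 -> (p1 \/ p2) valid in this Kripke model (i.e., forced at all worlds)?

Not every world: 0 ||-/- ~p2 -> (p1 \/ p2).
0 ||-/- ~p2 -> (p1 \/ p2): already at 0 itself, 0 ||- ~p2 but 0 ||-/- p1 \/ p2.
0 ||-/- p1 \/ p2: neither disjunct is forced at 0.
0 lacks atom p1, so 0 ||-/- p1.

No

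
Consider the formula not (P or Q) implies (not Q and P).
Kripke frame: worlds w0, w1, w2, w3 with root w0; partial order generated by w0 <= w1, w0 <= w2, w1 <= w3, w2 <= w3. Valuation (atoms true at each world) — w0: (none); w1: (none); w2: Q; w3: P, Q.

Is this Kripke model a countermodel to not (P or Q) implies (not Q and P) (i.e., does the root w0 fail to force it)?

No

w0 forces not (P or Q) implies (not Q and P) vacuously: no world accessible from w0 forces the antecedent not (P or Q).
So the root w0 forces not (P or Q) implies (not Q and P); the model is not a countermodel.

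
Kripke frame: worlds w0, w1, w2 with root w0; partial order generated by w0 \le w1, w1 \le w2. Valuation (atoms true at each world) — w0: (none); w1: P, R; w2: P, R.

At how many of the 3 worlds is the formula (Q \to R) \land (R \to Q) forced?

0

w0: does not force it — w0 \nVdash (Q \to R) \land (R \to Q) since w0 fails R \to Q.
w1: does not force it — w1 \nVdash (Q \to R) \land (R \to Q) since w1 fails R \to Q.
w2: does not force it — w2 \nVdash (Q \to R) \land (R \to Q) since w2 fails R \to Q.
Worlds forcing the formula: { }.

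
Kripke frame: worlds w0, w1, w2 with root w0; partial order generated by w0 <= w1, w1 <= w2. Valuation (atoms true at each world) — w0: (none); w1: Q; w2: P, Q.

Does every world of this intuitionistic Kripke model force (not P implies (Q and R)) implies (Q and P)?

Not every world: w0 does not force (not P implies (Q and R)) implies (Q and P).
w0 does not force (not P implies (Q and R)) implies (Q and P): already at w0 itself, w0 forces not P implies (Q and R) but w0 does not force Q and P.
w0 does not force Q and P since w0 fails Q.

No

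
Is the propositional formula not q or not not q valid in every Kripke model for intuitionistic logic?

No

This is the weak law of excluded middle, which is not intuitionistically valid.
A Kripke countermodel: worlds 0, 1, 2; order generated by 0 <= 1, 0 <= 2; atoms true at each world — 0:{}; 1:{q}; 2:{}.
0 does not force not q or not not q: neither disjunct is forced at 0.
0 does not force not q since 1 is accessible from 0 and 1 forces q.
So the root 0 does not force the formula.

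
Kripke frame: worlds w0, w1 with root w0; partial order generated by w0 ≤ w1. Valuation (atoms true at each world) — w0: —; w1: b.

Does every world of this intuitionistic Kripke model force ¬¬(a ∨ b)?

w0 ⊩ ¬¬(a ∨ b): no world accessible from w0 forces ¬(a ∨ b).
Since the root w0 forces ¬¬(a ∨ b) and forcing is persistent (monotone upward), every world forces it.

Yes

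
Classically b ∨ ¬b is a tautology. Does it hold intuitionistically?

This is the law of excluded middle, which is not intuitionistically valid.
A Kripke countermodel: worlds w0, w1; order generated by w0 ≤ w1; atoms true at each world — w0:{}; w1:{b}.
w0 ⊮ b ∨ ¬b: neither disjunct is forced at w0.
w0 lacks atom b, so w0 ⊮ b.
So the root w0 does not force the formula.

No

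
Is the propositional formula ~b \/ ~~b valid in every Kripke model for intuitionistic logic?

No

This is the weak law of excluded middle, which is not intuitionistically valid.
A Kripke countermodel: worlds s0, s1, s2; order generated by s0 <= s1, s0 <= s2; atoms true at each world — s0:{}; s1:{b}; s2:{}.
s0 ||-/- ~b \/ ~~b: neither disjunct is forced at s0.
s0 ||-/- ~b since s1 is accessible from s0 and s1 ||- b.
So the root s0 does not force the formula.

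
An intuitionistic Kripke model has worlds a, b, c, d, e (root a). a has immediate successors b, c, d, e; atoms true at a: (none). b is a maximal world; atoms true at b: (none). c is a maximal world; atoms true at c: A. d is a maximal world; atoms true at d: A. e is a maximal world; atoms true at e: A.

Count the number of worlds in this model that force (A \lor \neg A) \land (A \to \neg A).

a: does not force it — a \nVdash (A \lor \neg A) \land (A \to \neg A) since a fails A \lor \neg A.
b: forces it.
c: does not force it — c \nVdash (A \lor \neg A) \land (A \to \neg A) since c fails A \to \neg A.
d: does not force it — d \nVdash (A \lor \neg A) \land (A \to \neg A) since d fails A \to \neg A.
e: does not force it.
Worlds forcing the formula: {b}.

1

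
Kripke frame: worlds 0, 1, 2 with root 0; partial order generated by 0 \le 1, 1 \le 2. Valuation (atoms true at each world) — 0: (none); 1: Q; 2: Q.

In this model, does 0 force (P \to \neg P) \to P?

No

0 \nVdash (P \to \neg P) \to P: already at 0 itself, 0 \Vdash P \to \neg P but 0 \nVdash P.
0 lacks atom P, so 0 \nVdash P.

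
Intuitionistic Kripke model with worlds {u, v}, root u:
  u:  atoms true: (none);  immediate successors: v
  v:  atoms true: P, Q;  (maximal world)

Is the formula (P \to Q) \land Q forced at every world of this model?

Not every world: u \nVdash (P \to Q) \land Q.
u \nVdash (P \to Q) \land Q since u fails Q.

No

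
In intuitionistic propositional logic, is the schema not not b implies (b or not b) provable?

This is a variant of double-negation elimination (deriving excluded middle from double negation), which is not intuitionistically valid.
A Kripke countermodel: worlds w0, w1; order generated by w0 <= w1; atoms true at each world — w0:{}; w1:{b}.
w0 does not force not not b implies (b or not b): already at w0 itself, w0 forces not not b but w0 does not force b or not b.
w0 does not force b or not b: neither disjunct is forced at w0.
w0 lacks atom b, so w0 does not force b.
So the root w0 does not force the formula.

No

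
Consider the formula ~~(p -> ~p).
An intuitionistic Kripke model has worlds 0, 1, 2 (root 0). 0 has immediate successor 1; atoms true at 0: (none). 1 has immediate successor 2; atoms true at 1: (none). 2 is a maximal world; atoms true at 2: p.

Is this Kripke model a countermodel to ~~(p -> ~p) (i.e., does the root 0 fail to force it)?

0 ||-/- ~~(p -> ~p) since 0 is accessible from 0 and 0 ||- ~(p -> ~p).
0 ||- ~(p -> ~p): no world accessible from 0 forces p -> ~p.
So the root 0 does not force ~~(p -> ~p); the model is a countermodel.

Yes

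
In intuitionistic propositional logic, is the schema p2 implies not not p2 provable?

This is double-negation introduction, which is intuitionistically derivable.
If a world forces p2 then every accessible world forces p2 (persistence), so none forces not p2; hence not not p2.

Yes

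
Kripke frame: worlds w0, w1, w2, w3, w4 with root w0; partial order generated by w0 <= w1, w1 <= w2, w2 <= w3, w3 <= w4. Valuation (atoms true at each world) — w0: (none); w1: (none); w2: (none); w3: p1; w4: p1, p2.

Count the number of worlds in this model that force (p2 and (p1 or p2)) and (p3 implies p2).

1

w0: does not force it — w0 does not force (p2 and (p1 or p2)) and (p3 implies p2) since w0 fails p2 and (p1 or p2).
w1: does not force it — w1 does not force (p2 and (p1 or p2)) and (p3 implies p2) since w1 fails p2 and (p1 or p2).
w2: does not force it — w2 does not force (p2 and (p1 or p2)) and (p3 implies p2) since w2 fails p2 and (p1 or p2).
w3: does not force it.
w4: forces it.
Worlds forcing the formula: {w4}.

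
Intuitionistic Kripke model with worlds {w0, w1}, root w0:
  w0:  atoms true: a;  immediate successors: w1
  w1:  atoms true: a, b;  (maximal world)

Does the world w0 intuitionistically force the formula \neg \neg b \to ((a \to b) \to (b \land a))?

Yes

w0 \Vdash \neg \neg b \to ((a \to b) \to (b \land a)): every world accessible from w0 that forces \neg \neg b (namely w0, w1) also forces (a \to b) \to (b \land a).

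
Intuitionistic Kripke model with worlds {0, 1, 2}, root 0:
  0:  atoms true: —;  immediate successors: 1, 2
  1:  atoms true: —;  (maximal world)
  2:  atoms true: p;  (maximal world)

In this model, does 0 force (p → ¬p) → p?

No

0 ⊮ (p → ¬p) → p: at the accessible world 1, 1 ⊩ p → ¬p but 1 ⊮ p.
1 lacks atom p, so 1 ⊮ p.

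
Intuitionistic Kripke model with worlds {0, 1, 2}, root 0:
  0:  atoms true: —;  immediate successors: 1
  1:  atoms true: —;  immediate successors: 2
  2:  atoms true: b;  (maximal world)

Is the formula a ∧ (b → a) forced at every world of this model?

No

Not every world: 0 ⊮ a ∧ (b → a).
0 ⊮ a ∧ (b → a) since 0 fails a.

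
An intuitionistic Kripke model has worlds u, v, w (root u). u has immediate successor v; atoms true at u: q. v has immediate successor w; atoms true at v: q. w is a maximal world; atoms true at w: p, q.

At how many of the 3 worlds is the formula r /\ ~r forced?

u: does not force it — u ||-/- r /\ ~r since u fails r.
v: does not force it — v ||-/- r /\ ~r since v fails r.
w: does not force it.
Worlds forcing the formula: { }.

0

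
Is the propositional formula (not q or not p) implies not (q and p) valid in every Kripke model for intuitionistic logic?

This is a constructively valid De Morgan direction (disjunction of negations to negated conjunction), which is intuitionistically derivable.
If not q holds at a world then no accessible world forces q, hence none forces q and p; likewise for not p.

Yes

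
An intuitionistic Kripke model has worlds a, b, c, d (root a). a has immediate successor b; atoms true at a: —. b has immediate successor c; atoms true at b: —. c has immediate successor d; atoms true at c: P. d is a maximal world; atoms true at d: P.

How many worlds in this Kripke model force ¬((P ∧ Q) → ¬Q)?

a: does not force it — a ⊮ ¬((P ∧ Q) → ¬Q) since a is accessible from a and a ⊩ (P ∧ Q) → ¬Q.
b: does not force it.
c: does not force it.
d: does not force it.
Worlds forcing the formula: { }.

0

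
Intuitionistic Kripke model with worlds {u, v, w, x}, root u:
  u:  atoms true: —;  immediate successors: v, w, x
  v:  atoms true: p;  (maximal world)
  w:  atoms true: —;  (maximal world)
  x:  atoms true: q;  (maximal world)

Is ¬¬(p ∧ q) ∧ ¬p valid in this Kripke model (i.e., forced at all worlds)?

Not every world: u ⊮ ¬¬(p ∧ q) ∧ ¬p.
u ⊮ ¬¬(p ∧ q) ∧ ¬p since u fails ¬¬(p ∧ q).

No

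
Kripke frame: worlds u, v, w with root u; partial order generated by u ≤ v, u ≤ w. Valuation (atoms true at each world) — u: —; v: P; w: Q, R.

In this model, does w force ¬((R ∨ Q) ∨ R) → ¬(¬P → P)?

w ⊩ ¬((R ∨ Q) ∨ R) → ¬(¬P → P) vacuously: no world accessible from w forces the antecedent ¬((R ∨ Q) ∨ R).

Yes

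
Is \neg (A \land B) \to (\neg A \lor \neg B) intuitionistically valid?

This is the constructively invalid direction of De Morgan's law for conjunction, which is not intuitionistically valid.
A Kripke countermodel: worlds s0, s1, s2; order generated by s0 \le s1, s0 \le s2; atoms true at each world — s0:{}; s1:{A}; s2:{B}.
s0 \nVdash \neg (A \land B) \to (\neg A \lor \neg B): already at s0 itself, s0 \Vdash \neg (A \land B) but s0 \nVdash \neg A \lor \neg B.
s0 \nVdash \neg A \lor \neg B: neither disjunct is forced at s0.
s0 \nVdash \neg A since s1 is accessible from s0 and s1 \Vdash A.
So the root s0 does not force the formula.

No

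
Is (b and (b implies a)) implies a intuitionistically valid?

Yes

This is modus ponens in implicational form, which is intuitionistically derivable.
If a world forces b and b implies a, then applying the implication at that world (which is accessible from itself) gives a.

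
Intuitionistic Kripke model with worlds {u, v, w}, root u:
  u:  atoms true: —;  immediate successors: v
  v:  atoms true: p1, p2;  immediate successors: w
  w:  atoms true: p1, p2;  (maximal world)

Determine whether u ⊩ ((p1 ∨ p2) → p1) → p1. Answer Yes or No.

u ⊮ ((p1 ∨ p2) → p1) → p1: already at u itself, u ⊩ (p1 ∨ p2) → p1 but u ⊮ p1.
u lacks atom p1, so u ⊮ p1.

No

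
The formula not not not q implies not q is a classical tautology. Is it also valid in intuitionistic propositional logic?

This is triple-negation reduction, which is intuitionistically derivable.
Assume not not not q and suppose q. Then not not q (double-negation introduction), contradicting not not not q. So not q.

Yes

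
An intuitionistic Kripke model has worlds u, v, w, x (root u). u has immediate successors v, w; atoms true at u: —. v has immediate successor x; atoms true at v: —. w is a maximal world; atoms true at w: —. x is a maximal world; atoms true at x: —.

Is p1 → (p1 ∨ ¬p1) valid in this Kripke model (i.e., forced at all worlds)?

Yes

u ⊩ p1 → (p1 ∨ ¬p1) vacuously: no world accessible from u forces the antecedent p1.
Since the root u forces p1 → (p1 ∨ ¬p1) and forcing is persistent (monotone upward), every world forces it.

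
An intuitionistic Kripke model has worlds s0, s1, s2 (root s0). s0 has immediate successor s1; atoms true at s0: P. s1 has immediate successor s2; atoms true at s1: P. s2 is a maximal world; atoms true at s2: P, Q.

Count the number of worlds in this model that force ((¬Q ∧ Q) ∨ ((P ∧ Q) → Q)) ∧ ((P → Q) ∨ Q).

s0: does not force it — s0 ⊮ ((¬Q ∧ Q) ∨ ((P ∧ Q) → Q)) ∧ ((P → Q) ∨ Q) since s0 fails (P → Q) ∨ Q.
s1: does not force it — s1 ⊮ ((¬Q ∧ Q) ∨ ((P ∧ Q) → Q)) ∧ ((P → Q) ∨ Q) since s1 fails (P → Q) ∨ Q.
s2: forces it.
Worlds forcing the formula: {s2}.

1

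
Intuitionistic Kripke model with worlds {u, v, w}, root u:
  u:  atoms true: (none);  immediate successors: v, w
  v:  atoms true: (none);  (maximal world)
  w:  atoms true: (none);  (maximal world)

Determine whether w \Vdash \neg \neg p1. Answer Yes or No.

No

w \nVdash \neg \neg p1 since w is accessible from w and w \Vdash \neg p1.
w \Vdash \neg p1: no world accessible from w forces p1.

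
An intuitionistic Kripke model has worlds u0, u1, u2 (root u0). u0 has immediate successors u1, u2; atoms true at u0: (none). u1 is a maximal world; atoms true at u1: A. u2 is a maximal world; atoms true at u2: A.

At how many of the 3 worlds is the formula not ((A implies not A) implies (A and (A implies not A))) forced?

u0: does not force it — u0 does not force not ((A implies not A) implies (A and (A implies not A))) since u0 is accessible from u0 and u0 forces (A implies not A) implies (A and (A implies not A)).
u1: does not force it.
u2: does not force it.
Worlds forcing the formula: { }.

0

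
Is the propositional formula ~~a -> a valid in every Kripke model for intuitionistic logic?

This is double-negation elimination, which is not intuitionistically valid.
A Kripke countermodel: worlds u, v; order generated by u <= v; atoms true at each world — u:{}; v:{a}.
u ||-/- ~~a -> a: already at u itself, u ||- ~~a but u ||-/- a.
u lacks atom a, so u ||-/- a.
So the root u does not force the formula.

No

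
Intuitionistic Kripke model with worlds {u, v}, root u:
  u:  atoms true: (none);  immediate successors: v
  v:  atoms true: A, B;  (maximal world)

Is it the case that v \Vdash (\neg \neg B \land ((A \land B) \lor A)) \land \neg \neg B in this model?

Yes

v \Vdash (\neg \neg B \land ((A \land B) \lor A)) \land \neg \neg B since v forces both conjuncts.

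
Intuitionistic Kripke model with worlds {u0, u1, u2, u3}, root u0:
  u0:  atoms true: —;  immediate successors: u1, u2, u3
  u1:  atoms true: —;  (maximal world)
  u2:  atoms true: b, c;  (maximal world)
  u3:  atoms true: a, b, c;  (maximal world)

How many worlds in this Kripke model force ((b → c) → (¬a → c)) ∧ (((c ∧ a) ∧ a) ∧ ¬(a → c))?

u0: does not force it — u0 ⊮ ((b → c) → (¬a → c)) ∧ (((c ∧ a) ∧ a) ∧ ¬(a → c)) since u0 fails (b → c) → (¬a → c).
u1: does not force it.
u2: does not force it.
u3: does not force it.
Worlds forcing the formula: { }.

0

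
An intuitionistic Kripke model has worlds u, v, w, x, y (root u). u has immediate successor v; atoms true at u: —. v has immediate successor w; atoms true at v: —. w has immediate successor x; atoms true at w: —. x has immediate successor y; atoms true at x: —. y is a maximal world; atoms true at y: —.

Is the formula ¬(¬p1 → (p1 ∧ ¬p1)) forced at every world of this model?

u ⊩ ¬(¬p1 → (p1 ∧ ¬p1)): no world accessible from u forces ¬p1 → (p1 ∧ ¬p1).
Since the root u forces ¬(¬p1 → (p1 ∧ ¬p1)) and forcing is persistent (monotone upward), every world forces it.

Yes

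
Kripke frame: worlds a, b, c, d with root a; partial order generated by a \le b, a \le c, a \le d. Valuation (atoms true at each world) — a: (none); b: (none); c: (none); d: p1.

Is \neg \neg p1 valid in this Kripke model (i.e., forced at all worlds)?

Not every world: a \nVdash \neg \neg p1.
a \nVdash \neg \neg p1 since b is accessible from a and b \Vdash \neg p1.
b \Vdash \neg p1: no world accessible from b forces p1.

No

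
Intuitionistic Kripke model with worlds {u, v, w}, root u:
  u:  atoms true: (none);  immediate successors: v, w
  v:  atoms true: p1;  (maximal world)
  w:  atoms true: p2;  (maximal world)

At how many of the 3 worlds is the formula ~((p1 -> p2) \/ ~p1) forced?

u: does not force it — u ||-/- ~((p1 -> p2) \/ ~p1) since w is accessible from u and w ||- (p1 -> p2) \/ ~p1.
v: forces it.
w: does not force it — w ||-/- ~((p1 -> p2) \/ ~p1) since w is accessible from w and w ||- (p1 -> p2) \/ ~p1.
Worlds forcing the formula: {v}.

1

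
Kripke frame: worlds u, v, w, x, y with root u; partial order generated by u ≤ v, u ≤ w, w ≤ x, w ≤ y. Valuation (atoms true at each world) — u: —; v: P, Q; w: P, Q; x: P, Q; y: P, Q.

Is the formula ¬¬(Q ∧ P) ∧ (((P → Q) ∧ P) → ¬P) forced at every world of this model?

No

Not every world: u ⊮ ¬¬(Q ∧ P) ∧ (((P → Q) ∧ P) → ¬P).
u ⊮ ¬¬(Q ∧ P) ∧ (((P → Q) ∧ P) → ¬P) since u fails ((P → Q) ∧ P) → ¬P.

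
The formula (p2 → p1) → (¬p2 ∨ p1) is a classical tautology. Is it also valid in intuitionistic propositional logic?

This is the material-implication-as-disjunction principle, which is not intuitionistically valid.
A Kripke countermodel: worlds u, v; order generated by u ≤ v; atoms true at each world — u:{}; v:{p1,p2}.
u ⊮ (p2 → p1) → (¬p2 ∨ p1): already at u itself, u ⊩ p2 → p1 but u ⊮ ¬p2 ∨ p1.
u ⊮ ¬p2 ∨ p1: neither disjunct is forced at u.
u ⊮ ¬p2 since v is accessible from u and v ⊩ p2.
So the root u does not force the formula.

No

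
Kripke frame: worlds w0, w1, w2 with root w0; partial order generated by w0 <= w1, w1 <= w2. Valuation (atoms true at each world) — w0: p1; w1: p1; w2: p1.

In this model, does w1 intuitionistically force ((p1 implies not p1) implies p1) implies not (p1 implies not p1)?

Yes

w1 forces ((p1 implies not p1) implies p1) implies not (p1 implies not p1): every world accessible from w1 that forces (p1 implies not p1) implies p1 (namely w1, w2) also forces not (p1 implies not p1).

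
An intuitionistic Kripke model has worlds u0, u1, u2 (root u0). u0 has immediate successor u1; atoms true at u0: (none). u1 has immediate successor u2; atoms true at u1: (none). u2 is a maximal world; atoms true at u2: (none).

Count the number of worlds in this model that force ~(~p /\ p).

u0: forces it.
u1: forces it.
u2: forces it.
Worlds forcing the formula: {u0, u1, u2}.

3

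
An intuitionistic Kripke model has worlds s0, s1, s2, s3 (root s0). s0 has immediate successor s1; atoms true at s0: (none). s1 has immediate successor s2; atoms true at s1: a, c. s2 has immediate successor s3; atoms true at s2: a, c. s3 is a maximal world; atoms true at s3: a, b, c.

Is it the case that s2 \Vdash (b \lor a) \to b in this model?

s2 \nVdash (b \lor a) \to b: already at s2 itself, s2 \Vdash b \lor a but s2 \nVdash b.
s2 lacks atom b, so s2 \nVdash b.

No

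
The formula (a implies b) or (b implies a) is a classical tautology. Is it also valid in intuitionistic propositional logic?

No

This is the Gödel–Dummett linearity axiom, which is not intuitionistically valid.
A Kripke countermodel: worlds s0, s1, s2; order generated by s0 <= s1, s0 <= s2; atoms true at each world — s0:{}; s1:{a}; s2:{b}.
s0 does not force (a implies b) or (b implies a): neither disjunct is forced at s0.
s0 does not force a implies b: at the accessible world s1, s1 forces a but s1 does not force b.
s1 lacks atom b, so s1 does not force b.
So the root s0 does not force the formula.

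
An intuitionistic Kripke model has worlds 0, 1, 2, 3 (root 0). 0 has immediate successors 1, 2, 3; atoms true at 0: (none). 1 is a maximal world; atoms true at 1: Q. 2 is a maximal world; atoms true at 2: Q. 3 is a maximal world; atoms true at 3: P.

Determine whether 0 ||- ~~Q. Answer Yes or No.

0 ||-/- ~~Q since 3 is accessible from 0 and 3 ||- ~Q.
3 ||- ~Q: no world accessible from 3 forces Q.

No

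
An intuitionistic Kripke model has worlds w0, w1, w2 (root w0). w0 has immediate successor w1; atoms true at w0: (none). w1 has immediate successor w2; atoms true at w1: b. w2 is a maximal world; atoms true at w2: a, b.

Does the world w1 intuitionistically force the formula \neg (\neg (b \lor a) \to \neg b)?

w1 \nVdash \neg (\neg (b \lor a) \to \neg b) since w1 is accessible from w1 and w1 \Vdash \neg (b \lor a) \to \neg b.
w1 \Vdash \neg (b \lor a) \to \neg b vacuously: no world accessible from w1 forces the antecedent \neg (b \lor a).

No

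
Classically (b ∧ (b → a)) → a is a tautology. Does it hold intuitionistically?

This is modus ponens in implicational form, which is intuitionistically derivable.
If a world forces b and b → a, then applying the implication at that world (which is accessible from itself) gives a.

Yes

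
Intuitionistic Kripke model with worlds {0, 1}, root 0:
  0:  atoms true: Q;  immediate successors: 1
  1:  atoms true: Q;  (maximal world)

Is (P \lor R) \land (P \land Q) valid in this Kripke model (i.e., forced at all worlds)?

Not every world: 0 \nVdash (P \lor R) \land (P \land Q).
0 \nVdash (P \lor R) \land (P \land Q) since 0 fails P \lor R.

No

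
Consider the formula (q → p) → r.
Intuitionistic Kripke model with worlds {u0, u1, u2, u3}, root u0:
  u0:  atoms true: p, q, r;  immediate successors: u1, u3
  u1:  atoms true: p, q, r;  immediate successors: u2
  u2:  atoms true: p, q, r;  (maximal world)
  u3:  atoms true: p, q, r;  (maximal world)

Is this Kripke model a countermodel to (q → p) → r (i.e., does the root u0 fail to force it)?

No

u0 ⊩ (q → p) → r: every world accessible from u0 that forces q → p (namely u0, u1, u2, u3) also forces r.
So the root u0 forces (q → p) → r; the model is not a countermodel.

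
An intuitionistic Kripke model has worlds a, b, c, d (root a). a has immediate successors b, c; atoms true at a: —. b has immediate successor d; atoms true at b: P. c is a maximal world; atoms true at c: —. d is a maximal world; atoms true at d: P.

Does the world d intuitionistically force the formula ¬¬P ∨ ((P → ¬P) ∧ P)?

d ⊩ ¬¬P ∨ ((P → ¬P) ∧ P) via the disjunct ¬¬P.

Yes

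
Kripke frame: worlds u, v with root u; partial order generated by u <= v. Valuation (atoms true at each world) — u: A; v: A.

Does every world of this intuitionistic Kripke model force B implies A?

u forces B implies A vacuously: no world accessible from u forces the antecedent B.
Since the root u forces B implies A and forcing is persistent (monotone upward), every world forces it.

Yes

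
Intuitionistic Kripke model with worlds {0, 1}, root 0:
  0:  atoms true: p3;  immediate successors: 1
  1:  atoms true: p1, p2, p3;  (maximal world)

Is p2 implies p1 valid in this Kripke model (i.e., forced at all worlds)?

0 forces p2 implies p1: every world accessible from 0 that forces p2 (namely 1) also forces p1.
Since the root 0 forces p2 implies p1 and forcing is persistent (monotone upward), every world forces it.

Yes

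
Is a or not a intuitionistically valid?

No

This is the law of excluded middle, which is not intuitionistically valid.
A Kripke countermodel: worlds u0, u1; order generated by u0 <= u1; atoms true at each world — u0:{}; u1:{a}.
u0 does not force a or not a: neither disjunct is forced at u0.
u0 lacks atom a, so u0 does not force a.
So the root u0 does not force the formula.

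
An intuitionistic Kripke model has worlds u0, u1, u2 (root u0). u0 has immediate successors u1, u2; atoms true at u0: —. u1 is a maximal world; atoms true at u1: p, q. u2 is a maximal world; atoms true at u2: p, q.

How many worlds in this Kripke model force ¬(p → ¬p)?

3

u0: forces it.
u1: forces it.
u2: forces it.
Worlds forcing the formula: {u0, u1, u2}.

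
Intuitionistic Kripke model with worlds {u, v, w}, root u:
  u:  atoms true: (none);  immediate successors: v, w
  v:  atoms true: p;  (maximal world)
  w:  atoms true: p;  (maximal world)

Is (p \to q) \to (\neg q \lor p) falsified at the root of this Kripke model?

No

u \Vdash (p \to q) \to (\neg q \lor p) vacuously: no world accessible from u forces the antecedent p \to q.
So the root u forces (p \to q) \to (\neg q \lor p); the model is not a countermodel.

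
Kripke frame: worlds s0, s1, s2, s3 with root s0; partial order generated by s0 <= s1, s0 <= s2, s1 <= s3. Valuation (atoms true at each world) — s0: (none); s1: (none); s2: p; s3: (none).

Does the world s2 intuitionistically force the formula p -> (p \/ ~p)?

Yes

s2 ||- p -> (p \/ ~p): every world accessible from s2 that forces p (namely s2) also forces p \/ ~p.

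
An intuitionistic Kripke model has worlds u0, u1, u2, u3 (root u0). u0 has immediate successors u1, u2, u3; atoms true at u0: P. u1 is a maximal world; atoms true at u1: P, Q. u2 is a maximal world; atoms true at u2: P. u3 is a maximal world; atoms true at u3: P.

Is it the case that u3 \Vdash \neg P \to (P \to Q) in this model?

Yes

u3 \Vdash \neg P \to (P \to Q) vacuously: no world accessible from u3 forces the antecedent \neg P.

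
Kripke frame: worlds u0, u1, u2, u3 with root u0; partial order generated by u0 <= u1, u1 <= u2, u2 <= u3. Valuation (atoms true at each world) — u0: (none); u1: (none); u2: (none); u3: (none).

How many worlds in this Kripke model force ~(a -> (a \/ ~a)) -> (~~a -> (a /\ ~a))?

u0: forces it.
u1: forces it.
u2: forces it.
u3: forces it.
Worlds forcing the formula: {u0, u1, u2, u3}.

4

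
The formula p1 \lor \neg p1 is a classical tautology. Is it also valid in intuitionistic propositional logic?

No

This is the law of excluded middle, which is not intuitionistically valid.
A Kripke countermodel: worlds u, v; order generated by u \le v; atoms true at each world — u:{}; v:{p1}.
u \nVdash p1 \lor \neg p1: neither disjunct is forced at u.
u lacks atom p1, so u \nVdash p1.
So the root u does not force the formula.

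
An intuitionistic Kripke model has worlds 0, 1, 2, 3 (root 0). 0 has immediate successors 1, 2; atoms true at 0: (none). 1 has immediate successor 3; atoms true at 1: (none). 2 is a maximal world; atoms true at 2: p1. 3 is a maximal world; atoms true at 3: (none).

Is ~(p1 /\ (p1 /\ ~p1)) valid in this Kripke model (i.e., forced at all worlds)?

Yes

0 ||- ~(p1 /\ (p1 /\ ~p1)): no world accessible from 0 forces p1 /\ (p1 /\ ~p1).
Since the root 0 forces ~(p1 /\ (p1 /\ ~p1)) and forcing is persistent (monotone upward), every world forces it.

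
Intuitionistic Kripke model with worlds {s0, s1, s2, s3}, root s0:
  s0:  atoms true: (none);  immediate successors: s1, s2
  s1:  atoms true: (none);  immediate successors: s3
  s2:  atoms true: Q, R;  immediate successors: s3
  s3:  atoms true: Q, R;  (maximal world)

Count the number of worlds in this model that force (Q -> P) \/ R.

2

s0: does not force it — s0 ||-/- (Q -> P) \/ R: neither disjunct is forced at s0.
s1: does not force it.
s2: forces it.
s3: forces it.
Worlds forcing the formula: {s2, s3}.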